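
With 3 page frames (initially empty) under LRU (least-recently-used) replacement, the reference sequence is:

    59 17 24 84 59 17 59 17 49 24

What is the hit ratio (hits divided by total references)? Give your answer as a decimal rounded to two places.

59 → fault, frames {59}
17 → fault, frames {59,17}
24 → fault, frames {59,17,24}
84 → fault, evict 59, frames {17,24,84}
59 → fault, evict 17, frames {24,84,59}
17 → fault, evict 24, frames {84,59,17}
59 → hit
17 → hit
49 → fault, evict 84, frames {59,17,49}
24 → fault, evict 59, frames {17,49,24}
Hits: 2 of 10 references → 2/10 = 0.2000.

0.20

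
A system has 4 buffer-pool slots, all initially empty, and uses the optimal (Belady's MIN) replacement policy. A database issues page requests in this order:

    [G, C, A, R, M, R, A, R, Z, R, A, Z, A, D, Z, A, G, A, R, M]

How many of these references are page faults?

G → fault, frames (G)
C → fault, frames (G C)
A → fault, frames (G C A)
R → fault, frames (G C A R)
M → fault, evict C, frames (G A R M)
R → hit
A → hit
R → hit
Z → fault, evict M, frames (G A R Z)
R → hit
A → hit
Z → hit
A → hit
D → fault, evict R, frames (G A Z D)
Z → hit
A → hit
G → hit
A → hit
R → fault, evict D, frames (G A Z R)
M → fault, evict R, frames (G A Z M)
Page faults: 9.

9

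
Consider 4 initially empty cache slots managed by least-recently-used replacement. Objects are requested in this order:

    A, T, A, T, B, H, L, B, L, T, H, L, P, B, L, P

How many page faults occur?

A: miss, frames (A)
T: miss, frames (A T)
A: hit
T: hit
B: miss, frames (A T B)
H: miss, frames (A T B H)
L: miss, evict A, frames (T B H L)
B: hit
L: hit
T: hit
H: hit
L: hit
P: miss, evict B, frames (T H L P)
B: miss, evict T, frames (H L P B)
L: hit
P: hit
Page faults: 7.

7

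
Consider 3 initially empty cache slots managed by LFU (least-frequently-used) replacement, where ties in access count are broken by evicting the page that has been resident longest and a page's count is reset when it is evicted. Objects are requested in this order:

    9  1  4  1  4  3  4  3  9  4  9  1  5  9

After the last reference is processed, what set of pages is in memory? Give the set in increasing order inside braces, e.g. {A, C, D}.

9 -> miss, frames (9)
1 -> miss, frames (9 1)
4 -> miss, frames (9 1 4)
1 -> hit
4 -> hit
3 -> miss, evict 9, frames (1 4 3)
4 -> hit
3 -> hit
9 -> miss, evict 1, frames (4 3 9)
4 -> hit
9 -> hit
1 -> miss, evict 3, frames (4 9 1)
5 -> miss, evict 1, frames (4 9 5)
9 -> hit

{4, 5, 9}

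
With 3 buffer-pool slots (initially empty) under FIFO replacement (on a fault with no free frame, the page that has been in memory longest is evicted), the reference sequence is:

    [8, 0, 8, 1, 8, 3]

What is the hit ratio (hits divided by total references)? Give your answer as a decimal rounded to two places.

0.33

8 → fault, frames (8)
0 → fault, frames (8 0)
8 → hit
1 → fault, frames (8 0 1)
8 → hit
3 → fault, evict 8, frames (0 1 3)
Hits: 2 of 6 references → 2/6 = 0.3333.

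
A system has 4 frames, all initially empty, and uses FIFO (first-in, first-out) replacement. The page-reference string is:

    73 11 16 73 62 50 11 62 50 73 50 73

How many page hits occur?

6

73: miss, frames [73]
11: miss, frames [73, 11]
16: miss, frames [73, 11, 16]
73: hit
62: miss, frames [73, 11, 16, 62]
50: miss, evict 73, frames [11, 16, 62, 50]
11: hit
62: hit
50: hit
73: miss, evict 11, frames [16, 62, 50, 73]
50: hit
73: hit
Hits: 6.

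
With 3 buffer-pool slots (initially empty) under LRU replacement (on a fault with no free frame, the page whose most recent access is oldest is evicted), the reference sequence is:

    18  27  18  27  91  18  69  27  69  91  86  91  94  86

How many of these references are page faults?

18 → fault, frames [18]
27 → fault, frames [18, 27]
18 → hit
27 → hit
91 → fault, frames [18, 27, 91]
18 → hit
69 → fault, evict 27, frames [91, 18, 69]
27 → fault, evict 91, frames [18, 69, 27]
69 → hit
91 → fault, evict 18, frames [27, 69, 91]
86 → fault, evict 27, frames [69, 91, 86]
91 → hit
94 → fault, evict 69, frames [86, 91, 94]
86 → hit
Page faults: 8.

8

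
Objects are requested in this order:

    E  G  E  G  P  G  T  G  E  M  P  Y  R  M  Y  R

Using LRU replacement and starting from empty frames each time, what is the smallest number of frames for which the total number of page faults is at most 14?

2

f=1: 16 faults
f=2: 12 faults
f=3: 10 faults
f=4: 8 faults
f=5: 7 faults
f=6: 7 faults
f=7: 7 faults
Smallest f with faults ≤ 14 is 2.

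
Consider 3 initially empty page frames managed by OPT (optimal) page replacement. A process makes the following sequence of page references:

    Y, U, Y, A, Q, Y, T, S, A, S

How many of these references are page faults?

6

Y → miss, frames {Y}
U → miss, frames {Y,U}
Y → hit
A → miss, frames {Y,U,A}
Q → miss, evict U, frames {Y,A,Q}
Y → hit
T → miss, evict Q, frames {Y,A,T}
S → miss, evict T, frames {Y,A,S}
A → hit
S → hit
Page faults: 6.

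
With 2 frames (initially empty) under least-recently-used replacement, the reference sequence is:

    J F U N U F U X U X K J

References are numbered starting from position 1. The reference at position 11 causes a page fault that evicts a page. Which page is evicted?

pos 1: J → fault, frames [J]
pos 2: F → fault, frames [J, F]
pos 3: U → fault, evict J, frames [F, U]
pos 4: N → fault, evict F, frames [U, N]
pos 5: U → hit
pos 6: F → fault, evict N, frames [U, F]
pos 7: U → hit
pos 8: X → fault, evict F, frames [U, X]
pos 9: U → hit
pos 10: X → hit
pos 11: K → fault, evict U, frames [X, K]
At position 11, page U is evicted.

U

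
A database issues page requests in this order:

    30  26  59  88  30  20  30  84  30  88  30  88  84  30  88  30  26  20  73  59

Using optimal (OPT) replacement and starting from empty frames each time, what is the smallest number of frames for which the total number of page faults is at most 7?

6

f=1: 20 faults
f=2: 13 faults
f=3: 10 faults
f=4: 9 faults
f=5: 8 faults
f=6: 7 faults
f=7: 7 faults
Smallest f with faults ≤ 7 is 6.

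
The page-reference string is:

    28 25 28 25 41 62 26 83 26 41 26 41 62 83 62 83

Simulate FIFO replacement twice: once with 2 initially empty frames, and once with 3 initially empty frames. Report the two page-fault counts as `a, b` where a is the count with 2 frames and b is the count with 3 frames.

2 frames: F F . . F F F F . F F . F F . . → 10 faults.
3 frames: F F . . F F F F . F . . F . . . → 8 faults.
8 < 10: adding a frame reduced faults, as is typical.

10, 8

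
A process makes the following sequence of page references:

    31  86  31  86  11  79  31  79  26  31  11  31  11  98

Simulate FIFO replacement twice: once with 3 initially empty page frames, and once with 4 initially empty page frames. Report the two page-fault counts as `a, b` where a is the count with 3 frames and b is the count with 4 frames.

8, 7

3 frames: F F . . F F F . F . F . . F → 8 faults.
4 frames: F F . . F F . . F F . . . F → 7 faults.
7 < 8: adding a frame reduced faults, as is typical.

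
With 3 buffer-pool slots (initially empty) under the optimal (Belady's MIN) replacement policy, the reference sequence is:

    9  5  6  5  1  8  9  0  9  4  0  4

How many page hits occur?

5

9 -> miss, frames (9)
5 -> miss, frames (9 5)
6 -> miss, frames (9 5 6)
5 -> hit
1 -> miss, evict 6, frames (9 5 1)
8 -> miss, evict 1, frames (9 5 8)
9 -> hit
0 -> miss, evict 8, frames (9 5 0)
9 -> hit
4 -> miss, evict 5, frames (9 0 4)
0 -> hit
4 -> hit
Hits: 5.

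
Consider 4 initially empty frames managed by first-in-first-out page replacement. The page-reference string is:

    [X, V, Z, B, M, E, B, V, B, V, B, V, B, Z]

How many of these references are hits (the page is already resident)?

6

X → fault, frames [X]
V → fault, frames [X, V]
Z → fault, frames [X, V, Z]
B → fault, frames [X, V, Z, B]
M → fault, evict X, frames [V, Z, B, M]
E → fault, evict V, frames [Z, B, M, E]
B → hit
V → fault, evict Z, frames [B, M, E, V]
B → hit
V → hit
B → hit
V → hit
B → hit
Z → fault, evict B, frames [M, E, V, Z]
Hits: 6.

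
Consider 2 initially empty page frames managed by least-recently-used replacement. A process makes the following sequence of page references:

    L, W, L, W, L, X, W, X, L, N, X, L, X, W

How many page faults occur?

9

L → miss, frames [L]
W → miss, frames [L, W]
L → hit
W → hit
L → hit
X → miss, evict W, frames [L, X]
W → miss, evict L, frames [X, W]
X → hit
L → miss, evict W, frames [X, L]
N → miss, evict X, frames [L, N]
X → miss, evict L, frames [N, X]
L → miss, evict N, frames [X, L]
X → hit
W → miss, evict L, frames [X, W]
Page faults: 9.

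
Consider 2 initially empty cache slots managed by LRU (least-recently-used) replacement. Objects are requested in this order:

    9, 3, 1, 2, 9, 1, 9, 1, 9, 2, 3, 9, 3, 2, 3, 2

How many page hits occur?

6

9 → miss, frames (9)
3 → miss, frames (9 3)
1 → miss, evict 9, frames (3 1)
2 → miss, evict 3, frames (1 2)
9 → miss, evict 1, frames (2 9)
1 → miss, evict 2, frames (9 1)
9 → hit
1 → hit
9 → hit
2 → miss, evict 1, frames (9 2)
3 → miss, evict 9, frames (2 3)
9 → miss, evict 2, frames (3 9)
3 → hit
2 → miss, evict 9, frames (3 2)
3 → hit
2 → hit
Hits: 6.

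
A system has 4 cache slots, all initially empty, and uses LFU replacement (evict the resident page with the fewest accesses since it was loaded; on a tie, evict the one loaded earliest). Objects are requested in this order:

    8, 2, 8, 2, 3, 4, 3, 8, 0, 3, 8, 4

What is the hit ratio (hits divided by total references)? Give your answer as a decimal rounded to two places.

8 → miss, frames {8}
2 → miss, frames {8,2}
8 → hit
2 → hit
3 → miss, frames {8,2,3}
4 → miss, frames {8,2,3,4}
3 → hit
8 → hit
0 → miss, evict 4, frames {8,2,3,0}
3 → hit
8 → hit
4 → miss, evict 0, frames {8,2,3,4}
Hits: 6 of 12 references → 6/12 = 0.5000.

0.50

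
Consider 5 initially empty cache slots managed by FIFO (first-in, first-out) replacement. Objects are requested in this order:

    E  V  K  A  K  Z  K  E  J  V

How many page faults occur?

6

E -> fault, frames (E)
V -> fault, frames (E V)
K -> fault, frames (E V K)
A -> fault, frames (E V K A)
K -> hit
Z -> fault, frames (E V K A Z)
K -> hit
E -> hit
J -> fault, evict E, frames (V K A Z J)
V -> hit
Page faults: 6.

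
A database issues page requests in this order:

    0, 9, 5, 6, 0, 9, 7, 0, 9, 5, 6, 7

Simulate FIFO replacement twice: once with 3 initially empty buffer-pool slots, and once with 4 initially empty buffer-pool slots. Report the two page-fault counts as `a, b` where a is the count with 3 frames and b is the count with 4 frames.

9, 10

3 frames: F F F F F F F . . F F . → 9 faults.
4 frames: F F F F . . F F F F F F → 10 faults.
10 > 9: adding a frame increased faults — Belady's anomaly.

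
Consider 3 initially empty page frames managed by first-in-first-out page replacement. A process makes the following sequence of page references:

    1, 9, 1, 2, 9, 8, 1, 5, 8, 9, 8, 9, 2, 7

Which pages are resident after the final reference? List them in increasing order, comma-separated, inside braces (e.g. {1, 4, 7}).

{2, 7, 8}

1: fault, frames {1}
9: fault, frames {1,9}
1: hit
2: fault, frames {1,9,2}
9: hit
8: fault, evict 1, frames {9,2,8}
1: fault, evict 9, frames {2,8,1}
5: fault, evict 2, frames {8,1,5}
8: hit
9: fault, evict 8, frames {1,5,9}
8: fault, evict 1, frames {5,9,8}
9: hit
2: fault, evict 5, frames {9,8,2}
7: fault, evict 9, frames {8,2,7}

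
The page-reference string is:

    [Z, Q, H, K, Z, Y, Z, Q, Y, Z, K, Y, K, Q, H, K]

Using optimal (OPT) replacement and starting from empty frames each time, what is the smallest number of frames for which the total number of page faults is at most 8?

f=1: 16 faults
f=2: 10 faults
f=3: 7 faults
f=4: 6 faults
f=5: 5 faults
Smallest f with faults ≤ 8 is 3.

3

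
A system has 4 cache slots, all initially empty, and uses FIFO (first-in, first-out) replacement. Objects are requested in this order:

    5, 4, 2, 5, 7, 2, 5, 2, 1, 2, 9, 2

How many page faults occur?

5: miss, frames (5)
4: miss, frames (5 4)
2: miss, frames (5 4 2)
5: hit
7: miss, frames (5 4 2 7)
2: hit
5: hit
2: hit
1: miss, evict 5, frames (4 2 7 1)
2: hit
9: miss, evict 4, frames (2 7 1 9)
2: hit
Page faults: 6.

6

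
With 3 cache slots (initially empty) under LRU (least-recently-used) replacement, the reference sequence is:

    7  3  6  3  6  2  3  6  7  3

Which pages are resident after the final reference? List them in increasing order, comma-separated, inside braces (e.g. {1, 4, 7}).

{3, 6, 7}

7: miss, frames (7)
3: miss, frames (7 3)
6: miss, frames (7 3 6)
3: hit
6: hit
2: miss, evict 7, frames (3 6 2)
3: hit
6: hit
7: miss, evict 2, frames (3 6 7)
3: hit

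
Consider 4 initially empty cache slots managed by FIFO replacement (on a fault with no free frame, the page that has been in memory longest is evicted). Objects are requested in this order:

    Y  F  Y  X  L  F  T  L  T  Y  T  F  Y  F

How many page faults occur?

Y → fault, frames {Y}
F → fault, frames {Y,F}
Y → hit
X → fault, frames {Y,F,X}
L → fault, frames {Y,F,X,L}
F → hit
T → fault, evict Y, frames {F,X,L,T}
L → hit
T → hit
Y → fault, evict F, frames {X,L,T,Y}
T → hit
F → fault, evict X, frames {L,T,Y,F}
Y → hit
F → hit
Page faults: 7.

7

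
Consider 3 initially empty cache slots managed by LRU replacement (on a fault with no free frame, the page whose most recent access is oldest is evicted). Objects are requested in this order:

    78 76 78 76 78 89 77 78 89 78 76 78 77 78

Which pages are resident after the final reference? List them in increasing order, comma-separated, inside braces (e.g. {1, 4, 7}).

{76, 77, 78}

78 -> fault, frames [78]
76 -> fault, frames [78, 76]
78 -> hit
76 -> hit
78 -> hit
89 -> fault, frames [76, 78, 89]
77 -> fault, evict 76, frames [78, 89, 77]
78 -> hit
89 -> hit
78 -> hit
76 -> fault, evict 77, frames [89, 78, 76]
78 -> hit
77 -> fault, evict 89, frames [76, 78, 77]
78 -> hit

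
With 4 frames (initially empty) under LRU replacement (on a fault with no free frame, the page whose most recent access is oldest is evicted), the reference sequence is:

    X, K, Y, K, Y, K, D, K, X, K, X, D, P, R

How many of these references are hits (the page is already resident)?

8

X → fault, frames (X)
K → fault, frames (X K)
Y → fault, frames (X K Y)
K → hit
Y → hit
K → hit
D → fault, frames (X Y K D)
K → hit
X → hit
K → hit
X → hit
D → hit
P → fault, evict Y, frames (K X D P)
R → fault, evict K, frames (X D P R)
Hits: 8.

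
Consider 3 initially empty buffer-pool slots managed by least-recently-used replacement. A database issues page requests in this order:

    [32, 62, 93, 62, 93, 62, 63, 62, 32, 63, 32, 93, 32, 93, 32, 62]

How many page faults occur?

7

32: miss, frames {32}
62: miss, frames {32,62}
93: miss, frames {32,62,93}
62: hit
93: hit
62: hit
63: miss, evict 32, frames {93,62,63}
62: hit
32: miss, evict 93, frames {63,62,32}
63: hit
32: hit
93: miss, evict 62, frames {63,32,93}
32: hit
93: hit
32: hit
62: miss, evict 63, frames {93,32,62}
Page faults: 7.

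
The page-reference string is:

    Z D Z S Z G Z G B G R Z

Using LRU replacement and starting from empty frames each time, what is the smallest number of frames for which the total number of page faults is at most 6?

4

f=1: 12 faults
f=2: 7 faults
f=3: 7 faults
f=4: 6 faults
f=5: 6 faults
f=6: 6 faults
Smallest f with faults ≤ 6 is 4.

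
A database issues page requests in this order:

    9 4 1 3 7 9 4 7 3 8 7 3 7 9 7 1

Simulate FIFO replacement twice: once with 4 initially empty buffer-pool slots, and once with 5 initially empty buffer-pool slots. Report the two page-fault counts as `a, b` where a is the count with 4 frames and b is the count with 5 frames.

4 frames: F F F F F F F . . F . F F F . F → 12 faults.
5 frames: F F F F F . . . . F . . . F . . → 7 faults.
7 < 12: adding a frame reduced faults, as is typical.

12, 7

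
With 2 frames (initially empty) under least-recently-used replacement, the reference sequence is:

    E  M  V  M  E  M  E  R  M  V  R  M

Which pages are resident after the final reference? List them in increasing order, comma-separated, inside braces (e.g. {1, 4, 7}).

E → fault, frames (E)
M → fault, frames (E M)
V → fault, evict E, frames (M V)
M → hit
E → fault, evict V, frames (M E)
M → hit
E → hit
R → fault, evict M, frames (E R)
M → fault, evict E, frames (R M)
V → fault, evict R, frames (M V)
R → fault, evict M, frames (V R)
M → fault, evict V, frames (R M)

{M, R}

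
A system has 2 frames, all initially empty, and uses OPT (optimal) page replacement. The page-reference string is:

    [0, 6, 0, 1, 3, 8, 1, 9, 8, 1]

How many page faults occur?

0 → miss, frames [0]
6 → miss, frames [0, 6]
0 → hit
1 → miss, evict 6, frames [0, 1]
3 → miss, evict 0, frames [1, 3]
8 → miss, evict 3, frames [1, 8]
1 → hit
9 → miss, evict 1, frames [8, 9]
8 → hit
1 → miss, evict 9, frames [8, 1]
Page faults: 7.

7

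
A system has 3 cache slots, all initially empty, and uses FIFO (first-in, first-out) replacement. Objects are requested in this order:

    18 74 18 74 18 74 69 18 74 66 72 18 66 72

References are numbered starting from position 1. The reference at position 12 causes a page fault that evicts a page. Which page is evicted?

69

pos 1: 18 -> fault, frames (18)
pos 2: 74 -> fault, frames (18 74)
pos 3: 18 -> hit
pos 4: 74 -> hit
pos 5: 18 -> hit
pos 6: 74 -> hit
pos 7: 69 -> fault, frames (18 74 69)
pos 8: 18 -> hit
pos 9: 74 -> hit
pos 10: 66 -> fault, evict 18, frames (74 69 66)
pos 11: 72 -> fault, evict 74, frames (69 66 72)
pos 12: 18 -> fault, evict 69, frames (66 72 18)
At position 12, page 69 is evicted.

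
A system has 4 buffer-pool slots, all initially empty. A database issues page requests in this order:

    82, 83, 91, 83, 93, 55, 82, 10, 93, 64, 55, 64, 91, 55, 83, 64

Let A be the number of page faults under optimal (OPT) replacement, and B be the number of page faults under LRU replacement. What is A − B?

-3

Under OPT: F F F . F F . F . F . . . . F . → 8 faults.
Under LRU: F F F . F F F F . F F . F . F . → 11 faults.
A − B = 8 − 11 = -3.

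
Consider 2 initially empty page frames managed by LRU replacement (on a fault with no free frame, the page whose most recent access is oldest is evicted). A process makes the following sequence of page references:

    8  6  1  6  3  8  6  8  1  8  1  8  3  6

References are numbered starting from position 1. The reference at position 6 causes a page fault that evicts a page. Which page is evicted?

pos 1: 8: fault, frames (8)
pos 2: 6: fault, frames (8 6)
pos 3: 1: fault, evict 8, frames (6 1)
pos 4: 6: hit
pos 5: 3: fault, evict 1, frames (6 3)
pos 6: 8: fault, evict 6, frames (3 8)
At position 6, page 6 is evicted.

6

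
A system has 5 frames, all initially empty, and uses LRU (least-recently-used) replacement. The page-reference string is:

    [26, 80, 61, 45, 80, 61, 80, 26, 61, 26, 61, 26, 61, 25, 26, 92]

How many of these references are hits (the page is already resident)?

26 → fault, frames [26]
80 → fault, frames [26, 80]
61 → fault, frames [26, 80, 61]
45 → fault, frames [26, 80, 61, 45]
80 → hit
61 → hit
80 → hit
26 → hit
61 → hit
26 → hit
61 → hit
26 → hit
61 → hit
25 → fault, frames [45, 80, 26, 61, 25]
26 → hit
92 → fault, evict 45, frames [80, 61, 25, 26, 92]
Hits: 10.

10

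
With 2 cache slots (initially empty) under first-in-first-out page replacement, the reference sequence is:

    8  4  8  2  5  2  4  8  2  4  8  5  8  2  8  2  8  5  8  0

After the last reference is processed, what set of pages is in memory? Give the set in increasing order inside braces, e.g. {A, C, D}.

{0, 5}

8 → fault, frames [8]
4 → fault, frames [8, 4]
8 → hit
2 → fault, evict 8, frames [4, 2]
5 → fault, evict 4, frames [2, 5]
2 → hit
4 → fault, evict 2, frames [5, 4]
8 → fault, evict 5, frames [4, 8]
2 → fault, evict 4, frames [8, 2]
4 → fault, evict 8, frames [2, 4]
8 → fault, evict 2, frames [4, 8]
5 → fault, evict 4, frames [8, 5]
8 → hit
2 → fault, evict 8, frames [5, 2]
8 → fault, evict 5, frames [2, 8]
2 → hit
8 → hit
5 → fault, evict 2, frames [8, 5]
8 → hit
0 → fault, evict 8, frames [5, 0]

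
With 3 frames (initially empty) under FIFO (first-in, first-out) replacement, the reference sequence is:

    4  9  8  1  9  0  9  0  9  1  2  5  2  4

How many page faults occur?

4 → fault, frames {4}
9 → fault, frames {4,9}
8 → fault, frames {4,9,8}
1 → fault, evict 4, frames {9,8,1}
9 → hit
0 → fault, evict 9, frames {8,1,0}
9 → fault, evict 8, frames {1,0,9}
0 → hit
9 → hit
1 → hit
2 → fault, evict 1, frames {0,9,2}
5 → fault, evict 0, frames {9,2,5}
2 → hit
4 → fault, evict 9, frames {2,5,4}
Page faults: 9.

9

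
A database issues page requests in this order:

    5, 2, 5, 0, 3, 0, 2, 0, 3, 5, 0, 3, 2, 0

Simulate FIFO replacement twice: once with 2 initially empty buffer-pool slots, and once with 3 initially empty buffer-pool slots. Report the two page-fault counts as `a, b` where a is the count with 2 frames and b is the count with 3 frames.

12, 7

2 frames: F F . F F . F F F F F F F F → 12 faults.
3 frames: F F . F F . . . . F . . F F → 7 faults.
7 < 12: adding a frame reduced faults, as is typical.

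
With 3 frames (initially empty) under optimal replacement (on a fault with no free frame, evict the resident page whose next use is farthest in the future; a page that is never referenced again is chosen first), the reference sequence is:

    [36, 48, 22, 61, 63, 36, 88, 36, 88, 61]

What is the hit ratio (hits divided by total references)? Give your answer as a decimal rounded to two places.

0.40

36 -> miss, frames (36)
48 -> miss, frames (36 48)
22 -> miss, frames (36 48 22)
61 -> miss, evict 22, frames (36 48 61)
63 -> miss, evict 48, frames (36 61 63)
36 -> hit
88 -> miss, evict 63, frames (36 61 88)
36 -> hit
88 -> hit
61 -> hit
Hits: 4 of 10 references → 4/10 = 0.4000.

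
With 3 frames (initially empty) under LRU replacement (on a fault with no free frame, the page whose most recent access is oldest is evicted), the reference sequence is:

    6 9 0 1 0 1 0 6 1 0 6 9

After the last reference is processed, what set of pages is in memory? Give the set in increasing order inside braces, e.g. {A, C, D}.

{0, 6, 9}

6: miss, frames {6}
9: miss, frames {6,9}
0: miss, frames {6,9,0}
1: miss, evict 6, frames {9,0,1}
0: hit
1: hit
0: hit
6: miss, evict 9, frames {1,0,6}
1: hit
0: hit
6: hit
9: miss, evict 1, frames {0,6,9}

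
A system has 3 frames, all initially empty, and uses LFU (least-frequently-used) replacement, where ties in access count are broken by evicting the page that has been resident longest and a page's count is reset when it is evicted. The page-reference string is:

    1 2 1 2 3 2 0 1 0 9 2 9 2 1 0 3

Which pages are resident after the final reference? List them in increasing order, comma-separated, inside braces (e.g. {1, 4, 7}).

{1, 2, 3}

1: miss, frames (1)
2: miss, frames (1 2)
1: hit
2: hit
3: miss, frames (1 2 3)
2: hit
0: miss, evict 3, frames (1 2 0)
1: hit
0: hit
9: miss, evict 0, frames (1 2 9)
2: hit
9: hit
2: hit
1: hit
0: miss, evict 9, frames (1 2 0)
3: miss, evict 0, frames (1 2 3)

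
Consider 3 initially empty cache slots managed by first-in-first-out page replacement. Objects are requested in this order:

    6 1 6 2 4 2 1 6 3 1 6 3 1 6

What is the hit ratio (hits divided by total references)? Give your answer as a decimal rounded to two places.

0.50

6: miss, frames [6]
1: miss, frames [6, 1]
6: hit
2: miss, frames [6, 1, 2]
4: miss, evict 6, frames [1, 2, 4]
2: hit
1: hit
6: miss, evict 1, frames [2, 4, 6]
3: miss, evict 2, frames [4, 6, 3]
1: miss, evict 4, frames [6, 3, 1]
6: hit
3: hit
1: hit
6: hit
Hits: 7 of 14 references → 7/14 = 0.5000.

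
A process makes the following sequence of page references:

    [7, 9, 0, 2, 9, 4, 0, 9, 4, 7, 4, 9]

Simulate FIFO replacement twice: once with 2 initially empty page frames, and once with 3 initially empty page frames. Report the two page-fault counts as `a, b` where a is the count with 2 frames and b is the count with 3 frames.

11, 7

2 frames: F F F F F F F F F F . F → 11 faults.
3 frames: F F F F . F . F . F . . → 7 faults.
7 < 11: adding a frame reduced faults, as is typical.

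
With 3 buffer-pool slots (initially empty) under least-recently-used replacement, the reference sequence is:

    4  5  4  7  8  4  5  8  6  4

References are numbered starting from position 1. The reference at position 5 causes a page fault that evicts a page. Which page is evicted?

pos 1: 4: miss, frames [4]
pos 2: 5: miss, frames [4, 5]
pos 3: 4: hit
pos 4: 7: miss, frames [5, 4, 7]
pos 5: 8: miss, evict 5, frames [4, 7, 8]
At position 5, page 5 is evicted.

5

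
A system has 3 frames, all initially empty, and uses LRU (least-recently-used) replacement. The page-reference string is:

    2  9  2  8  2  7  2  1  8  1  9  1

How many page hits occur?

2 -> fault, frames [2]
9 -> fault, frames [2, 9]
2 -> hit
8 -> fault, frames [9, 2, 8]
2 -> hit
7 -> fault, evict 9, frames [8, 2, 7]
2 -> hit
1 -> fault, evict 8, frames [7, 2, 1]
8 -> fault, evict 7, frames [2, 1, 8]
1 -> hit
9 -> fault, evict 2, frames [8, 1, 9]
1 -> hit
Hits: 5.

5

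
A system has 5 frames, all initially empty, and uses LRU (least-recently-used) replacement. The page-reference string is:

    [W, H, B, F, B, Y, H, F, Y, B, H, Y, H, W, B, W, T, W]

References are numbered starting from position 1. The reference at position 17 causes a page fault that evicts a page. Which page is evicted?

F

pos 1: W: fault, frames (W)
pos 2: H: fault, frames (W H)
pos 3: B: fault, frames (W H B)
pos 4: F: fault, frames (W H B F)
pos 5: B: hit
pos 6: Y: fault, frames (W H F B Y)
pos 7: H: hit
pos 8: F: hit
pos 9: Y: hit
pos 10: B: hit
pos 11: H: hit
pos 12: Y: hit
pos 13: H: hit
pos 14: W: hit
pos 15: B: hit
pos 16: W: hit
pos 17: T: fault, evict F, frames (Y H B W T)
At position 17, page F is evicted.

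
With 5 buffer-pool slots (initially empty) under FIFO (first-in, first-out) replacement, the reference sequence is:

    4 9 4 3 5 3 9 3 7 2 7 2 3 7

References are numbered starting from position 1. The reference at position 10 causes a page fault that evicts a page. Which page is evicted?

4

pos 1: 4 -> miss, frames [4]
pos 2: 9 -> miss, frames [4, 9]
pos 3: 4 -> hit
pos 4: 3 -> miss, frames [4, 9, 3]
pos 5: 5 -> miss, frames [4, 9, 3, 5]
pos 6: 3 -> hit
pos 7: 9 -> hit
pos 8: 3 -> hit
pos 9: 7 -> miss, frames [4, 9, 3, 5, 7]
pos 10: 2 -> miss, evict 4, frames [9, 3, 5, 7, 2]
At position 10, page 4 is evicted.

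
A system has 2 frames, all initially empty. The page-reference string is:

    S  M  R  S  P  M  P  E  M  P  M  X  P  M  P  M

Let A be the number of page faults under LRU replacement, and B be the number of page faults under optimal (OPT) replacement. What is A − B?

Under LRU: F F F F F F . F F F . F F F . . → 12 faults.
Under OPT: F F F . F F . F . F . F . F . . → 9 faults.
A − B = 12 − 9 = 3.

3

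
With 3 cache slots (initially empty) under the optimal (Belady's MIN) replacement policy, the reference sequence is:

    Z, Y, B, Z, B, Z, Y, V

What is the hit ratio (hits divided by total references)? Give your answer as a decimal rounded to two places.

Z: fault, frames (Z)
Y: fault, frames (Z Y)
B: fault, frames (Z Y B)
Z: hit
B: hit
Z: hit
Y: hit
V: fault, evict B, frames (Z Y V)
Hits: 4 of 8 references → 4/8 = 0.5000.

0.50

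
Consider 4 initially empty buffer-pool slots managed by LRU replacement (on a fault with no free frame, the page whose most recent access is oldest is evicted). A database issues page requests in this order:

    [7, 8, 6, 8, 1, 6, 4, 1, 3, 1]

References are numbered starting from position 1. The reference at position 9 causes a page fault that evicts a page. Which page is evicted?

pos 1: 7: miss, frames [7]
pos 2: 8: miss, frames [7, 8]
pos 3: 6: miss, frames [7, 8, 6]
pos 4: 8: hit
pos 5: 1: miss, frames [7, 6, 8, 1]
pos 6: 6: hit
pos 7: 4: miss, evict 7, frames [8, 1, 6, 4]
pos 8: 1: hit
pos 9: 3: miss, evict 8, frames [6, 4, 1, 3]
At position 9, page 8 is evicted.

8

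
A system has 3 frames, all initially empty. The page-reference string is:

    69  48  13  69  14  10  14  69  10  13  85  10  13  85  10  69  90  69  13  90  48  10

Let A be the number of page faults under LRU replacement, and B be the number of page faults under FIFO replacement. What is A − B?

-2

Under LRU: F F F . F F . . . F F . . . . F F . F . F F → 12 faults.
Under FIFO: F F F . F F . F . F F F . . . F F . F . F F → 14 faults.
A − B = 12 − 14 = -2.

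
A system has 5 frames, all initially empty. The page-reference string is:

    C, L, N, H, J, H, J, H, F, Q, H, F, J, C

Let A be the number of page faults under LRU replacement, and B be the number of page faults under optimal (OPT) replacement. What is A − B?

Under LRU: F F F F F . . . F F . . . F → 8 faults.
Under OPT: F F F F F . . . F F . . . . → 7 faults.
A − B = 8 − 7 = 1.

1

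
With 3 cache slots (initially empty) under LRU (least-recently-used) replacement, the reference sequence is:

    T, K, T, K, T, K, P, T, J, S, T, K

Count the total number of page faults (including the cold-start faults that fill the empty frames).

T: miss, frames {T}
K: miss, frames {T,K}
T: hit
K: hit
T: hit
K: hit
P: miss, frames {T,K,P}
T: hit
J: miss, evict K, frames {P,T,J}
S: miss, evict P, frames {T,J,S}
T: hit
K: miss, evict J, frames {S,T,K}
Page faults: 6.

6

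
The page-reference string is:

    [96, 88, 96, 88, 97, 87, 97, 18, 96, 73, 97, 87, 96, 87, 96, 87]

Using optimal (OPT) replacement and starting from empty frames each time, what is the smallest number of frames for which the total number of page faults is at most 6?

4

f=1: 16 faults
f=2: 9 faults
f=3: 7 faults
f=4: 6 faults
f=5: 6 faults
f=6: 6 faults
Smallest f with faults ≤ 6 is 4.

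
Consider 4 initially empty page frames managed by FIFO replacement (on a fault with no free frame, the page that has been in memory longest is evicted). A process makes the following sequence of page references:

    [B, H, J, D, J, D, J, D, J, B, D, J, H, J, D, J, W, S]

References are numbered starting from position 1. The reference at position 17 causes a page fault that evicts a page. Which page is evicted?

B

pos 1: B: miss, frames {B}
pos 2: H: miss, frames {B,H}
pos 3: J: miss, frames {B,H,J}
pos 4: D: miss, frames {B,H,J,D}
pos 5: J: hit
pos 6: D: hit
pos 7: J: hit
pos 8: D: hit
pos 9: J: hit
pos 10: B: hit
pos 11: D: hit
pos 12: J: hit
pos 13: H: hit
pos 14: J: hit
pos 15: D: hit
pos 16: J: hit
pos 17: W: miss, evict B, frames {H,J,D,W}
At position 17, page B is evicted.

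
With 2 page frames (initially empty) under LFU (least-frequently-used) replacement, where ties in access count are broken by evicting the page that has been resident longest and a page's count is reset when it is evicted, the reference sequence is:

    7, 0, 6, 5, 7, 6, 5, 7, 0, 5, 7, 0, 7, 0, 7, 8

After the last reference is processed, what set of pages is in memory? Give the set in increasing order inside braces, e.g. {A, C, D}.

7 -> fault, frames (7)
0 -> fault, frames (7 0)
6 -> fault, evict 7, frames (0 6)
5 -> fault, evict 0, frames (6 5)
7 -> fault, evict 6, frames (5 7)
6 -> fault, evict 5, frames (7 6)
5 -> fault, evict 7, frames (6 5)
7 -> fault, evict 6, frames (5 7)
0 -> fault, evict 5, frames (7 0)
5 -> fault, evict 7, frames (0 5)
7 -> fault, evict 0, frames (5 7)
0 -> fault, evict 5, frames (7 0)
7 -> hit
0 -> hit
7 -> hit
8 -> fault, evict 0, frames (7 8)

{7, 8}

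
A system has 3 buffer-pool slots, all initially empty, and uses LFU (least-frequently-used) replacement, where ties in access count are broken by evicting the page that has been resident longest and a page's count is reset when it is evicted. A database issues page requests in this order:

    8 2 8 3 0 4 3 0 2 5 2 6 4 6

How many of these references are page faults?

12

8 → miss, frames (8)
2 → miss, frames (8 2)
8 → hit
3 → miss, frames (8 2 3)
0 → miss, evict 2, frames (8 3 0)
4 → miss, evict 3, frames (8 0 4)
3 → miss, evict 0, frames (8 4 3)
0 → miss, evict 4, frames (8 3 0)
2 → miss, evict 3, frames (8 0 2)
5 → miss, evict 0, frames (8 2 5)
2 → hit
6 → miss, evict 5, frames (8 2 6)
4 → miss, evict 6, frames (8 2 4)
6 → miss, evict 4, frames (8 2 6)
Page faults: 12.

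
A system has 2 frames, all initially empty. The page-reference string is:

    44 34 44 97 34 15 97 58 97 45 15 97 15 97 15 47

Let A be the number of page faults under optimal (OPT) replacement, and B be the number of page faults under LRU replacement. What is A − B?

-3

Under OPT: F F . F . F . F . F F . . . . F → 8 faults.
Under LRU: F F . F F F F F . F F F . . . F → 11 faults.
A − B = 8 − 11 = -3.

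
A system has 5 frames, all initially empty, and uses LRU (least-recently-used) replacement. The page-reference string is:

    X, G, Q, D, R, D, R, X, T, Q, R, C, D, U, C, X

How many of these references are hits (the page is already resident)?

X: fault, frames {X}
G: fault, frames {X,G}
Q: fault, frames {X,G,Q}
D: fault, frames {X,G,Q,D}
R: fault, frames {X,G,Q,D,R}
D: hit
R: hit
X: hit
T: fault, evict G, frames {Q,D,R,X,T}
Q: hit
R: hit
C: fault, evict D, frames {X,T,Q,R,C}
D: fault, evict X, frames {T,Q,R,C,D}
U: fault, evict T, frames {Q,R,C,D,U}
C: hit
X: fault, evict Q, frames {R,D,U,C,X}
Hits: 6.

6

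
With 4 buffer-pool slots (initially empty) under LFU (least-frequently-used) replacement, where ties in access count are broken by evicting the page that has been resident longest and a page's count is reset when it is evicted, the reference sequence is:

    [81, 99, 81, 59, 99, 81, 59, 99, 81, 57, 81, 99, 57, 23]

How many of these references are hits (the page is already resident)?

9

81: miss, frames (81)
99: miss, frames (81 99)
81: hit
59: miss, frames (81 99 59)
99: hit
81: hit
59: hit
99: hit
81: hit
57: miss, frames (81 99 59 57)
81: hit
99: hit
57: hit
23: miss, evict 59, frames (81 99 57 23)
Hits: 9.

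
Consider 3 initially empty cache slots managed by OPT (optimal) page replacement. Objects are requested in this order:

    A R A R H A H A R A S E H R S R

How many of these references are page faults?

6

A: miss, frames (A)
R: miss, frames (A R)
A: hit
R: hit
H: miss, frames (A R H)
A: hit
H: hit
A: hit
R: hit
A: hit
S: miss, evict A, frames (R H S)
E: miss, evict S, frames (R H E)
H: hit
R: hit
S: miss, evict E, frames (R H S)
R: hit
Page faults: 6.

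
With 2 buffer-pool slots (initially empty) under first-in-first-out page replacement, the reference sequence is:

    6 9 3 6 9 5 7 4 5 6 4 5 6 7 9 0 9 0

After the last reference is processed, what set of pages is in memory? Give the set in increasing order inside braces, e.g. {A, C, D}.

{0, 9}

6 -> fault, frames (6)
9 -> fault, frames (6 9)
3 -> fault, evict 6, frames (9 3)
6 -> fault, evict 9, frames (3 6)
9 -> fault, evict 3, frames (6 9)
5 -> fault, evict 6, frames (9 5)
7 -> fault, evict 9, frames (5 7)
4 -> fault, evict 5, frames (7 4)
5 -> fault, evict 7, frames (4 5)
6 -> fault, evict 4, frames (5 6)
4 -> fault, evict 5, frames (6 4)
5 -> fault, evict 6, frames (4 5)
6 -> fault, evict 4, frames (5 6)
7 -> fault, evict 5, frames (6 7)
9 -> fault, evict 6, frames (7 9)
0 -> fault, evict 7, frames (9 0)
9 -> hit
0 -> hit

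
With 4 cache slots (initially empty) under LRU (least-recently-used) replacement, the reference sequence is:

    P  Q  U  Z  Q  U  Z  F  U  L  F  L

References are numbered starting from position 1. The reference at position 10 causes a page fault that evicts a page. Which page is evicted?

Q

pos 1: P → fault, frames [P]
pos 2: Q → fault, frames [P, Q]
pos 3: U → fault, frames [P, Q, U]
pos 4: Z → fault, frames [P, Q, U, Z]
pos 5: Q → hit
pos 6: U → hit
pos 7: Z → hit
pos 8: F → fault, evict P, frames [Q, U, Z, F]
pos 9: U → hit
pos 10: L → fault, evict Q, frames [Z, F, U, L]
At position 10, page Q is evicted.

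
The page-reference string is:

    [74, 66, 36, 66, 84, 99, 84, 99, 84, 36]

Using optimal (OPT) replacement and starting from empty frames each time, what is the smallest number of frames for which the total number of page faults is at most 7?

f=1: 10 faults
f=2: 6 faults
f=3: 5 faults
f=4: 5 faults
f=5: 5 faults
Smallest f with faults ≤ 7 is 2.

2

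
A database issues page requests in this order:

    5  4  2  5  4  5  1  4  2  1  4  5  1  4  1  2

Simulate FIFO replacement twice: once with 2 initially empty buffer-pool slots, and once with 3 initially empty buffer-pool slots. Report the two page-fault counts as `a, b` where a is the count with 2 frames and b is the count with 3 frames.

12, 7

2 frames: F F F F F . F . F . F F F F . F → 12 faults.
3 frames: F F F . . . F . . . . F . F . F → 7 faults.
7 < 12: adding a frame reduced faults, as is typical.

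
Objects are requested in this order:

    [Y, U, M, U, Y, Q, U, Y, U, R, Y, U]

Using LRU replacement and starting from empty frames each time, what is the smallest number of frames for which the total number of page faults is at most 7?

3

f=1: 12 faults
f=2: 10 faults
f=3: 5 faults
f=4: 5 faults
f=5: 5 faults
Smallest f with faults ≤ 7 is 3.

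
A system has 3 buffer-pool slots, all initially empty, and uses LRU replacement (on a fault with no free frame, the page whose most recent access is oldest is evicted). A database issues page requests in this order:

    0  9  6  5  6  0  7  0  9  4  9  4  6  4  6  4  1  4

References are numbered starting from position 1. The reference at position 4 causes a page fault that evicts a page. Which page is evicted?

pos 1: 0 → fault, frames (0)
pos 2: 9 → fault, frames (0 9)
pos 3: 6 → fault, frames (0 9 6)
pos 4: 5 → fault, evict 0, frames (9 6 5)
At position 4, page 0 is evicted.

0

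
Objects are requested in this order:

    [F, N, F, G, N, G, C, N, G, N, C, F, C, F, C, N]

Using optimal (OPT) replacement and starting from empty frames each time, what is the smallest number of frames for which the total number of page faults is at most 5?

3

f=1: 16 faults
f=2: 8 faults
f=3: 5 faults
f=4: 4 faults
Smallest f with faults ≤ 5 is 3.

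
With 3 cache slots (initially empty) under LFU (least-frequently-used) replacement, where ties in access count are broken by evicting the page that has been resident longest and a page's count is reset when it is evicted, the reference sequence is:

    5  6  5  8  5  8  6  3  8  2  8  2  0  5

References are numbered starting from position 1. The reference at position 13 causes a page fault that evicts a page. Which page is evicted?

2

pos 1: 5 -> fault, frames (5)
pos 2: 6 -> fault, frames (5 6)
pos 3: 5 -> hit
pos 4: 8 -> fault, frames (5 6 8)
pos 5: 5 -> hit
pos 6: 8 -> hit
pos 7: 6 -> hit
pos 8: 3 -> fault, evict 6, frames (5 8 3)
pos 9: 8 -> hit
pos 10: 2 -> fault, evict 3, frames (5 8 2)
pos 11: 8 -> hit
pos 12: 2 -> hit
pos 13: 0 -> fault, evict 2, frames (5 8 0)
At position 13, page 2 is evicted.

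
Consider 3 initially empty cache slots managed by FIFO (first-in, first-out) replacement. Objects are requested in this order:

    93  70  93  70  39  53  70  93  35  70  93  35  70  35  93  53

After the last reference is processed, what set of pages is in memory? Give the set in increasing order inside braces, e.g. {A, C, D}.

93 -> miss, frames [93]
70 -> miss, frames [93, 70]
93 -> hit
70 -> hit
39 -> miss, frames [93, 70, 39]
53 -> miss, evict 93, frames [70, 39, 53]
70 -> hit
93 -> miss, evict 70, frames [39, 53, 93]
35 -> miss, evict 39, frames [53, 93, 35]
70 -> miss, evict 53, frames [93, 35, 70]
93 -> hit
35 -> hit
70 -> hit
35 -> hit
93 -> hit
53 -> miss, evict 93, frames [35, 70, 53]

{35, 53, 70}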